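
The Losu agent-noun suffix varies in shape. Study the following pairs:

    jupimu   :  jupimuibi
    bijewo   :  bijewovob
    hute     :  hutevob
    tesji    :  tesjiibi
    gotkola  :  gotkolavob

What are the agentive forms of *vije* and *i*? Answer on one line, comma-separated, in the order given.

The alternation tracks the last vowel of the stem — -ibi when the last vowel of the stem is a high vowel (*jupimu*, *tesji*); -vob when the last vowel of the stem is a non-high vowel (*bijewo*, *hute*, *gotkola*).
Since the last vowel of *vije* is /e/ (a non-high vowel), it takes -vob, giving *vijevob*.
*i* — last vowel /i/ (a high vowel) → -ibi → *iibi*.

vijevob, iibi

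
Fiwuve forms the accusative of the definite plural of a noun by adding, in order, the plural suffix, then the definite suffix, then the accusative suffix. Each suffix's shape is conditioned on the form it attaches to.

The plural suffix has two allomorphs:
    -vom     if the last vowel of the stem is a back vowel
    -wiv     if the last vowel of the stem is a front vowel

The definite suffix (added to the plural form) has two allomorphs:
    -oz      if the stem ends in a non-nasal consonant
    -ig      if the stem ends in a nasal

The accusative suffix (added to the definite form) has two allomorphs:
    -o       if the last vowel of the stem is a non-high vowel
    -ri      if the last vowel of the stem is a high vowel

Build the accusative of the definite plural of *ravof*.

*ravof*: last vowel = /o/, a back vowel → -vom → *ravofvom*.
The plural form *ravofvom* — final consonant /m/ (a nasal) → -ig → *ravofvomig*.
Since the last vowel of the definite form *ravofvomig* is /i/ (a high vowel), it takes -ri, giving *ravofvomigri*.

ravofvomigri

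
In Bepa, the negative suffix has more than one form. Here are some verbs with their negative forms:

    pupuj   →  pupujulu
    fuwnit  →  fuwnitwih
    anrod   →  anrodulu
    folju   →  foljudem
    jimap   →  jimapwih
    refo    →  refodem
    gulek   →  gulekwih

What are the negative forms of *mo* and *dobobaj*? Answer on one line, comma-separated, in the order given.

Looking at the final sound of each stem: -wih when the stem ends in a voiceless consonant (*fuwnit*, *jimap*, *gulek*); -ulu when the stem ends in a voiced consonant (*pupuj*, *anrod*); -dem when the stem ends in a vowel (*folju*, *refo*).
*mo*: final sound = /o/, a vowel → -dem → *modem*.
*dobobaj* — final sound /j/ (a voiced consonant) → -ulu → *dobobajulu*.

modem, dobobajulu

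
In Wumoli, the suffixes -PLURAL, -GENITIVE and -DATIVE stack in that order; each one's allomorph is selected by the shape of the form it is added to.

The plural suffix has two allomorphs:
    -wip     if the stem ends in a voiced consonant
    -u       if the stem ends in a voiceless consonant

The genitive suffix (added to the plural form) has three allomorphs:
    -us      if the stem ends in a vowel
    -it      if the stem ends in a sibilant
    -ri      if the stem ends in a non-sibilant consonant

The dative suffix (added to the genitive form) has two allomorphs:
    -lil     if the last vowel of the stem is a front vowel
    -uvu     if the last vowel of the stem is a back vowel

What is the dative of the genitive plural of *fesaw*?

fesawwiprilil

The final consonant of *fesaw* is /w/, which is voiced, so the plural suffix is -wip, giving *fesawwip*.
Since the final sound of the plural form *fesawwip* is /p/ (a non-sibilant consonant), it takes -ri, giving *fesawwipri*.
The genitive form *fesawwipri* — last vowel /i/ (a front vowel) → -lil → *fesawwiprilil*.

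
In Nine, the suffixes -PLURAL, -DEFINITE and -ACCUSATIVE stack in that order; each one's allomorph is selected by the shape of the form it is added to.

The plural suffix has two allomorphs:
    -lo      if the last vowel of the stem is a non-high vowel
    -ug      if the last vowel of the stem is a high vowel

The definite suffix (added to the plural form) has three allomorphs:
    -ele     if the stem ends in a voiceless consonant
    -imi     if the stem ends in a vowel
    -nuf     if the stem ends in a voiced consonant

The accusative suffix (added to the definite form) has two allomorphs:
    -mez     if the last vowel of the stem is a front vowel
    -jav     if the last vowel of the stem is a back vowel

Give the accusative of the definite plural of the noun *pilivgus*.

*pilivgus* — last vowel /u/ (a high vowel) → -ug → *pilivgusug*.
Since the final sound of the plural form *pilivgusug* is /g/ (a voiced consonant), it takes -nuf, giving *pilivgusugnuf*.
The definite form *pilivgusugnuf* — last vowel /u/ (a back vowel) → -jav → *pilivgusugnufjav*.

pilivgusugnufjav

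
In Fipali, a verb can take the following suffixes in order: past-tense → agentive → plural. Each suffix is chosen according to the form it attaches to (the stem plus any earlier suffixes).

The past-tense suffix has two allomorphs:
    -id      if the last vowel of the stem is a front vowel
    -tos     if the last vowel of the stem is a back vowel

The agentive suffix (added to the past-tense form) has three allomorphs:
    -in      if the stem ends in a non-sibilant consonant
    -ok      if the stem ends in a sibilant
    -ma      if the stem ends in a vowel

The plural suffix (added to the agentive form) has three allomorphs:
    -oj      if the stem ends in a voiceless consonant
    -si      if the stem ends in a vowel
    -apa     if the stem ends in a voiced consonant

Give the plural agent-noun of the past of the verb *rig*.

rigidinapa

Since the last vowel of *rig* is /i/ (a front vowel), it takes -id, giving *rigid*.
The final sound of the past-tense form *rigid* is /d/, which is a non-sibilant consonant, so the agentive suffix is -in, giving *rigidin*.
The final sound of the agentive form *rigidin* is /n/, which is a voiced consonant, so the plural suffix is -apa, giving *rigidinapa*.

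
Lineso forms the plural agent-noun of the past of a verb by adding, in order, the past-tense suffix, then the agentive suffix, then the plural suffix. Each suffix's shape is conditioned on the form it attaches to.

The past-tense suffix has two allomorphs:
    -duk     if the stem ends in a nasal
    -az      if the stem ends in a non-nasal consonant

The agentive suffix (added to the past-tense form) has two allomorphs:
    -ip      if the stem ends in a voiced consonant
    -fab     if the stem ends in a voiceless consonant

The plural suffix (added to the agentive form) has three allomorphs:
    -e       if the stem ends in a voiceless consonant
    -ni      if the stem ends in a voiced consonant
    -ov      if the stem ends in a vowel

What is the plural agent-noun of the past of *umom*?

Since the final consonant of *umom* is /m/ (a nasal), it takes -duk, giving *umomduk*.
The past-tense form *umomduk* — final consonant /k/ (voiceless) → -fab → *umomdukfab*.
The agentive form *umomdukfab* — final sound /b/ (a voiced consonant) → -ni → *umomdukfabni*.

umomdukfabni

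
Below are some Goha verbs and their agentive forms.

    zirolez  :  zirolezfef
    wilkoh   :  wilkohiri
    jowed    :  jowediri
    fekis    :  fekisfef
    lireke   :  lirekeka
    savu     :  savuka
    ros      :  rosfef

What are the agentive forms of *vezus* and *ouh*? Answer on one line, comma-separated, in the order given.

vezusfef, ouhiri

The alternation tracks the final sound of the stem — -fef when the stem ends in a sibilant (*zirolez*, *fekis*, *ros*); -iri when the stem ends in a non-sibilant consonant (*wilkoh*, *jowed*); -ka when the stem ends in a vowel (*lireke*, *savu*).
*vezus*: final sound = /s/, a sibilant → -fef → *vezusfef*.
*ouh* — final sound /h/ (a non-sibilant consonant) → -iri → *ouhiri*.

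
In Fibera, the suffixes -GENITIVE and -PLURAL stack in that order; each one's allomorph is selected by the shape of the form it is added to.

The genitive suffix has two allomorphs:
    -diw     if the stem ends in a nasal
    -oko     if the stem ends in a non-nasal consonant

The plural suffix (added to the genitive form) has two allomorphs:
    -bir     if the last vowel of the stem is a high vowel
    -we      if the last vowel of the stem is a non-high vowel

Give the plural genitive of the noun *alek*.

*alek*: final consonant = /k/, non-nasal → -oko → *alekoko*.
The last vowel of the genitive form *alekoko* is /o/, which is a non-high vowel, so the plural suffix is -we, giving *alekokowe*.

alekokowe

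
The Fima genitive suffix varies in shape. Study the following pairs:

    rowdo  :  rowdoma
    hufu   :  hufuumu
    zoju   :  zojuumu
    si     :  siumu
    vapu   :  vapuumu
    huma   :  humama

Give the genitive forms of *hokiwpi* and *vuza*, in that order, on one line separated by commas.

hokiwpiumu, vuzama

The pattern is height harmony: -umu when the last vowel of the stem is a high vowel (*hufu*, *zoju*, *si*, *vapu*); -ma when the last vowel of the stem is a non-high vowel (*rowdo*, *huma*).
*hokiwpi*: last vowel = /i/, a high vowel → -umu → *hokiwpiumu*.
*vuza* — last vowel /a/ (a non-high vowel) → -ma → *vuzama*.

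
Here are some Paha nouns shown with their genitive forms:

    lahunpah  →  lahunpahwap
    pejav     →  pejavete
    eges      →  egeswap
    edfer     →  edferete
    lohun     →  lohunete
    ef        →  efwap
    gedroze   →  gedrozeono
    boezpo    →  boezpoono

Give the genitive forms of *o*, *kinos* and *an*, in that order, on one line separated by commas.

The alternation tracks the final sound of the stem — -wap when the stem ends in a voiceless consonant (*lahunpah*, *eges*, *ef*); -ete when the stem ends in a voiced consonant (*pejav*, *edfer*, *lohun*); -ono when the stem ends in a vowel (*gedroze*, *boezpo*).
Since the final sound of *o* is /o/ (a vowel), it takes -ono, giving *oono*.
Since the final sound of *kinos* is /s/ (a voiceless consonant), it takes -wap, giving *kinoswap*.
The final sound of *an* is /n/, which is a voiced consonant, so the suffix is -ete, giving *anete*.

oono, kinoswap, anete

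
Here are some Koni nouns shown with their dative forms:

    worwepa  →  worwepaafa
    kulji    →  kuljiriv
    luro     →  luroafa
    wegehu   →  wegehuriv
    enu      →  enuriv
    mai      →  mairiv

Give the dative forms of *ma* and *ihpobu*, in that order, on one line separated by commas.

The pattern is height harmony: -riv when the last vowel of the stem is a high vowel (*kulji*, *wegehu*, *enu*, *mai*); -afa when the last vowel of the stem is a non-high vowel (*worwepa*, *luro*).
Since the last vowel of *ma* is /a/ (a non-high vowel), it takes -afa, giving *maafa*.
*ihpobu* — last vowel /u/ (a high vowel) → -riv → *ihpoburiv*.

maafa, ihpoburiv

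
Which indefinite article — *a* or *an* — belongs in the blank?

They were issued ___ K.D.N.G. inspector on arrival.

The indefinite article is chosen by the initial *sound* of the following word, not its spelling.
The initialism *K.D.N.G.* is read letter by letter; the first letter, K, is pronounced /keɪ/, which begins with a consonant sound.
So the article is *a*: They were issued a K.D.N.G. inspector on arrival.

a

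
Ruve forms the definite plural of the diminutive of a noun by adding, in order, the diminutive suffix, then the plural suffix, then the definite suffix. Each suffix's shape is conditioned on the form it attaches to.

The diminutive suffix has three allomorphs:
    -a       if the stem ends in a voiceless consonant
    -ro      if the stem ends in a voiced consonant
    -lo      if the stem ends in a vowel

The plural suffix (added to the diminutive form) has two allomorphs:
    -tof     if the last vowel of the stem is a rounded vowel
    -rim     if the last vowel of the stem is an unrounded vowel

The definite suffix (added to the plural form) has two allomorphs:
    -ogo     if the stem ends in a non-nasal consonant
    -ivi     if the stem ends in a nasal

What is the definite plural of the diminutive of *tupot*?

*tupot*: final sound = /t/, a voiceless consonant → -a → *tupota*.
The diminutive form *tupota*: last vowel = /a/, an unrounded vowel → -rim → *tupotarim*.
The plural form *tupotarim*: final consonant = /m/, a nasal → -ivi → *tupotarimivi*.

tupotarimivi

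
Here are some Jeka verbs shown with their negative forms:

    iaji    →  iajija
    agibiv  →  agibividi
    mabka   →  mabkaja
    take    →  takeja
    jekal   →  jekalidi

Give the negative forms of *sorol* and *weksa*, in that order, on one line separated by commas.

sorolidi, weksaja

The suffix is conditioned by the final sound: -idi when the stem ends in a consonant (*agibiv*, *jekal*); -ja when the stem ends in a vowel (*iaji*, *mabka*, *take*).
Since the final sound of *sorol* is /l/ (a consonant), it takes -idi, giving *sorolidi*.
The final sound of *weksa* is /a/, which is a vowel, so the suffix is -ja, giving *weksaja*.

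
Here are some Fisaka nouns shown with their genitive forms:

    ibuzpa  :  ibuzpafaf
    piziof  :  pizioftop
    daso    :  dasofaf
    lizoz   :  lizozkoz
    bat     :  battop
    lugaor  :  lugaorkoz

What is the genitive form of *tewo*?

Looking at the final sound of each stem: -top when the stem ends in a voiceless consonant (*piziof*, *bat*); -koz when the stem ends in a voiced consonant (*lizoz*, *lugaor*); -faf when the stem ends in a vowel (*ibuzpa*, *daso*).
The final sound of *tewo* is /o/, which is a vowel, so the suffix is -faf, giving *tewofaf*.

tewofaf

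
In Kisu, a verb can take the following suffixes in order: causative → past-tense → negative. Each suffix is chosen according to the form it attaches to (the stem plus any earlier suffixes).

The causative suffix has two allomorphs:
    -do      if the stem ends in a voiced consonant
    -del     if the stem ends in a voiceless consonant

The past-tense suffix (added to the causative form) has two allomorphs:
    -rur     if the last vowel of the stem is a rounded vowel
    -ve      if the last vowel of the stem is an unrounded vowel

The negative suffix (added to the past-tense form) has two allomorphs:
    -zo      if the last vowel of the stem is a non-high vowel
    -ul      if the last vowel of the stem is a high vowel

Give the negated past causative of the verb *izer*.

izerdorurul

Since the final consonant of *izer* is /r/ (voiced), it takes -do, giving *izerdo*.
The causative form *izerdo* — last vowel /o/ (a rounded vowel) → -rur → *izerdorur*.
The past-tense form *izerdorur* — last vowel /u/ (a high vowel) → -ul → *izerdorurul*.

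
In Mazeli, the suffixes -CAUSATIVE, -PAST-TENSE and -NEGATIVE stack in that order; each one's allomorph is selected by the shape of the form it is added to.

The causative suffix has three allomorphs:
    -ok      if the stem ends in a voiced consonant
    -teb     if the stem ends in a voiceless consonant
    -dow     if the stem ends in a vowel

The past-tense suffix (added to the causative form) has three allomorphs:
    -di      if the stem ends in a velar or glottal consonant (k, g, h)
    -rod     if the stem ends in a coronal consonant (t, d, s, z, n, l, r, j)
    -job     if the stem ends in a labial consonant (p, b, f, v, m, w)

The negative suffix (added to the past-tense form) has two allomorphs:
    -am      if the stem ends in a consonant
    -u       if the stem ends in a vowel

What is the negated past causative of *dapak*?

dapaktebjobam

*dapak* — final sound /k/ (a voiceless consonant) → -teb → *dapakteb*.
The causative form *dapakteb* — final consonant /b/ (labial) → -job → *dapaktebjob*.
Since the final sound of the past-tense form *dapaktebjob* is /b/ (a consonant), it takes -am, giving *dapaktebjobam*.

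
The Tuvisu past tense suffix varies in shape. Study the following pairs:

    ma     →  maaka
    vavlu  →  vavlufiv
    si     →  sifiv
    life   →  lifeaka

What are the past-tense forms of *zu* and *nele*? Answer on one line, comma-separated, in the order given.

The pattern is height harmony: -fiv when the last vowel of the stem is a high vowel (*vavlu*, *si*); -aka when the last vowel of the stem is a non-high vowel (*ma*, *life*).
The last vowel of *zu* is /u/, which is a high vowel, so the suffix is -fiv, giving *zufiv*.
*nele* — last vowel /e/ (a non-high vowel) → -aka → *neleaka*.

zufiv, neleaka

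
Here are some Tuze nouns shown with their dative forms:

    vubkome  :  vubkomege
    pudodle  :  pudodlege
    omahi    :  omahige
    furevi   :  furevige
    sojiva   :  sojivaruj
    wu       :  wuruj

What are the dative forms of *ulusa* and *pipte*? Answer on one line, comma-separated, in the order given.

ulusaruj, piptege

The alternation tracks the last vowel of the stem — -ge when the last vowel of the stem is a front vowel (*vubkome*, *pudodle*, *omahi*, *furevi*); -ruj when the last vowel of the stem is a back vowel (*sojiva*, *wu*).
*ulusa*: last vowel = /a/, a back vowel → -ruj → *ulusaruj*.
*pipte*: last vowel = /e/, a front vowel → -ge → *piptege*.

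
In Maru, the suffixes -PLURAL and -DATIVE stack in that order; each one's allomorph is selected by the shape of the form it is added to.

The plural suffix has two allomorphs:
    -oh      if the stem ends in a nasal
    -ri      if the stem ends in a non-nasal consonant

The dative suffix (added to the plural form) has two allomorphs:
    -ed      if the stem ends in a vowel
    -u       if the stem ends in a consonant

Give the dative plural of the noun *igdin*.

*igdin* — final consonant /n/ (a nasal) → -oh → *igdinoh*.
The plural form *igdinoh*: final sound = /h/, a consonant → -u → *igdinohu*.

igdinohu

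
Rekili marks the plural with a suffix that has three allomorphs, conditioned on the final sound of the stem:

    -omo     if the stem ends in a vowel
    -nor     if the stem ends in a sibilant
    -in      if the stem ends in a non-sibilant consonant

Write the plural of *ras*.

rasnor

The final sound of *ras* is /s/, which is a sibilant, so the suffix is -nor, giving *rasnor*.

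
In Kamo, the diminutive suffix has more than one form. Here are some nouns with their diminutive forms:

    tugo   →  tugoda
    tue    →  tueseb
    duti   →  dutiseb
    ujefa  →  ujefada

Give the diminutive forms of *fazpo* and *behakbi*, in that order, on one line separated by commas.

The alternation tracks the last vowel of the stem — -seb when the last vowel of the stem is a front vowel (*tue*, *duti*); -da when the last vowel of the stem is a back vowel (*tugo*, *ujefa*).
The last vowel of *fazpo* is /o/, which is a back vowel, so the suffix is -da, giving *fazpoda*.
*behakbi*: last vowel = /i/, a front vowel → -seb → *behakbiseb*.

fazpoda, behakbiseb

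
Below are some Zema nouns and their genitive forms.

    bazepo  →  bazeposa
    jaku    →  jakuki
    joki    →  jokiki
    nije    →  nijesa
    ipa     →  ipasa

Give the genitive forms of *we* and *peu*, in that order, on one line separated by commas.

wesa, peuki

The pattern is height harmony: -ki when the last vowel of the stem is a high vowel (*jaku*, *joki*); -sa when the last vowel of the stem is a non-high vowel (*bazepo*, *nije*, *ipa*).
*we*: last vowel = /e/, a non-high vowel → -sa → *wesa*.
*peu* — last vowel /u/ (a high vowel) → -ki → *peuki*.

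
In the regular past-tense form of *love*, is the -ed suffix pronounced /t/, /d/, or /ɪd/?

/d/

The stem *love* ends in a voiced sound other than /d/.
The -ed suffix is realized as /ɪd/ after /t, d/; as /t/ after other voiceless consonants; and as /d/ after other voiced sounds.
So -ed on *love* is pronounced /d/.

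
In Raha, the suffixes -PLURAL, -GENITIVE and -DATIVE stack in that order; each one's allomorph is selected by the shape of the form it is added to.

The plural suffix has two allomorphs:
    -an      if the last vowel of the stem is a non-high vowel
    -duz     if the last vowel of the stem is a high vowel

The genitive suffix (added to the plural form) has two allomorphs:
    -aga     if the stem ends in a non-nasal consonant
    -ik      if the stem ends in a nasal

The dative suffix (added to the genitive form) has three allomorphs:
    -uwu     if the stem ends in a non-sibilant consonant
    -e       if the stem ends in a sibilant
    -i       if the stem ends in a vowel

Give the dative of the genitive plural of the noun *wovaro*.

wovaroanikuwu

*wovaro*: last vowel = /o/, a non-high vowel → -an → *wovaroan*.
Since the final consonant of the plural form *wovaroan* is /n/ (a nasal), it takes -ik, giving *wovaroanik*.
The final sound of the genitive form *wovaroanik* is /k/, which is a non-sibilant consonant, so the dative suffix is -uwu, giving *wovaroanikuwu*.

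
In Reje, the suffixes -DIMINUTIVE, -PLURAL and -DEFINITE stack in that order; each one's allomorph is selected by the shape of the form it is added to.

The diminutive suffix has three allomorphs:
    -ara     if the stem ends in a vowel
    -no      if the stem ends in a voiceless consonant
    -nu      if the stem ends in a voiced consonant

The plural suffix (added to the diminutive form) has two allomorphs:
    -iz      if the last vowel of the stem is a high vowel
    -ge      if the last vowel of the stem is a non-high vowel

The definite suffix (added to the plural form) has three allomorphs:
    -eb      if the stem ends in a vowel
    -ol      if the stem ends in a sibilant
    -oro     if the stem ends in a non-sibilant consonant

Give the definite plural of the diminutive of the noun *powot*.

*powot* — final sound /t/ (a voiceless consonant) → -no → *powotno*.
The last vowel of the diminutive form *powotno* is /o/, which is a non-high vowel, so the plural suffix is -ge, giving *powotnoge*.
The plural form *powotnoge*: final sound = /e/, a vowel → -eb → *powotnogeeb*.

powotnogeeb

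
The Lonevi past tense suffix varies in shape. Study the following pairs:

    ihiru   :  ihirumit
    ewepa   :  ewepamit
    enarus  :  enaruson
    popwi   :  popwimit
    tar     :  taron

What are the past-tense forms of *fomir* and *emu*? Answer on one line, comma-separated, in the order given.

fomiron, emumit

The alternation tracks the final sound of the stem — -on when the stem ends in a consonant (*enarus*, *tar*); -mit when the stem ends in a vowel (*ihiru*, *ewepa*, *popwi*).
*fomir*: final sound = /r/, a consonant → -on → *fomiron*.
Since the final sound of *emu* is /u/ (a vowel), it takes -mit, giving *emumit*.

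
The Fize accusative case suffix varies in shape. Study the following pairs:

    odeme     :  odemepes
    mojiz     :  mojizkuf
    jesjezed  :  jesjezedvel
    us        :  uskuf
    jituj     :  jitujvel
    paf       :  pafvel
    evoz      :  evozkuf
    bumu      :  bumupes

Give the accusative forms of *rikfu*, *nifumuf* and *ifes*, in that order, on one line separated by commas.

rikfupes, nifumufvel, ifeskuf

Looking at the final sound of each stem: -kuf when the stem ends in a sibilant (*mojiz*, *us*, *evoz*); -vel when the stem ends in a non-sibilant consonant (*jesjezed*, *jituj*, *paf*); -pes when the stem ends in a vowel (*odeme*, *bumu*).
*rikfu* — final sound /u/ (a vowel) → -pes → *rikfupes*.
The final sound of *nifumuf* is /f/, which is a non-sibilant consonant, so the suffix is -vel, giving *nifumufvel*.
*ifes*: final sound = /s/, a sibilant → -kuf → *ifeskuf*.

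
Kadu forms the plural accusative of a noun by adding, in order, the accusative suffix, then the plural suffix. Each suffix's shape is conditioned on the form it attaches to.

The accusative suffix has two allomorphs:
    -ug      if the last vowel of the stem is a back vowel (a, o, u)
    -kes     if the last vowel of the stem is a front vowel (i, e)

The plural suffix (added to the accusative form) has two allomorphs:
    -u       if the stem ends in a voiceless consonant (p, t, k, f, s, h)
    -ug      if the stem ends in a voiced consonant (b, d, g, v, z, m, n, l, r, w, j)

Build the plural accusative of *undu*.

unduugug

*undu* — last vowel /u/ (a back vowel) → -ug → *unduug*.
The accusative form *unduug*: final consonant = /g/, voiced → -ug → *unduugug*.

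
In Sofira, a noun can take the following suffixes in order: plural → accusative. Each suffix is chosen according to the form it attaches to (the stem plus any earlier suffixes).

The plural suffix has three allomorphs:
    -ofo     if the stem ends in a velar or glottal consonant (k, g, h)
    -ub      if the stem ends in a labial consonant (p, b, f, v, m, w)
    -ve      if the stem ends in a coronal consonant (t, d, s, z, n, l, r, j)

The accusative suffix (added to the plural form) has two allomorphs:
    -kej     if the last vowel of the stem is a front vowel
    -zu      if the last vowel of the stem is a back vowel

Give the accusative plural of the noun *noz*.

*noz* — final consonant /z/ (coronal) → -ve → *nozve*.
Since the last vowel of the plural form *nozve* is /e/ (a front vowel), it takes -kej, giving *nozvekej*.

nozvekej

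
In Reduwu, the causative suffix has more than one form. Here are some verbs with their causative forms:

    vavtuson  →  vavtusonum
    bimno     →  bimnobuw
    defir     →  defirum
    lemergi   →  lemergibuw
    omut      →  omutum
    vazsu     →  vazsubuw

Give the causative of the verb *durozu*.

The suffix is conditioned by the final sound: -um when the stem ends in a consonant (*vavtuson*, *defir*, *omut*); -buw when the stem ends in a vowel (*bimno*, *lemergi*, *vazsu*).
The final sound of *durozu* is /u/, which is a vowel, so the suffix is -buw, giving *durozubuw*.

durozubuw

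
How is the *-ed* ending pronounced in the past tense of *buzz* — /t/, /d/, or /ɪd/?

The stem *buzz* ends in a voiced sound other than /d/.
The -ed suffix is realized as /ɪd/ after /t, d/; as /t/ after other voiceless consonants; and as /d/ after other voiced sounds.
So -ed on *buzz* is pronounced /d/.

/d/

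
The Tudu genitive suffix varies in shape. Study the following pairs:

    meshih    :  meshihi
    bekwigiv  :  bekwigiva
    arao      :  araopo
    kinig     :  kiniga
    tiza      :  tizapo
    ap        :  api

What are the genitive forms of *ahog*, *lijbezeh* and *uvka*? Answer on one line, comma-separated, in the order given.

ahoga, lijbezehi, uvkapo

The alternation tracks the final sound of the stem — -i when the stem ends in a voiceless consonant (*meshih*, *ap*); -a when the stem ends in a voiced consonant (*bekwigiv*, *kinig*); -po when the stem ends in a vowel (*arao*, *tiza*).
The final sound of *ahog* is /g/, which is a voiced consonant, so the suffix is -a, giving *ahoga*.
The final sound of *lijbezeh* is /h/, which is a voiceless consonant, so the suffix is -i, giving *lijbezehi*.
Since the final sound of *uvka* is /a/ (a vowel), it takes -po, giving *uvkapo*.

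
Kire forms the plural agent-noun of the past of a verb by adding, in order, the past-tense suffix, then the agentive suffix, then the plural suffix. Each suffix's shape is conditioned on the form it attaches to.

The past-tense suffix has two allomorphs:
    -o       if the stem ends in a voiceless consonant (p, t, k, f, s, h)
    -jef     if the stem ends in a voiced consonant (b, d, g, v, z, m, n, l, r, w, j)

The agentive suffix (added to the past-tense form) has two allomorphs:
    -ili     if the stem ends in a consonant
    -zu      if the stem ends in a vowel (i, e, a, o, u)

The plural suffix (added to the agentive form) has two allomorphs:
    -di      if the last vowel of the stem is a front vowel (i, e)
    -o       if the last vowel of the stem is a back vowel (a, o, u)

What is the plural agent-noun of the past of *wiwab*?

*wiwab*: final consonant = /b/, voiced → -jef → *wiwabjef*.
The final sound of the past-tense form *wiwabjef* is /f/, which is a consonant, so the agentive suffix is -ili, giving *wiwabjefili*.
The last vowel of the agentive form *wiwabjefili* is /i/, which is a front vowel, so the plural suffix is -di, giving *wiwabjefilidi*.

wiwabjefilidi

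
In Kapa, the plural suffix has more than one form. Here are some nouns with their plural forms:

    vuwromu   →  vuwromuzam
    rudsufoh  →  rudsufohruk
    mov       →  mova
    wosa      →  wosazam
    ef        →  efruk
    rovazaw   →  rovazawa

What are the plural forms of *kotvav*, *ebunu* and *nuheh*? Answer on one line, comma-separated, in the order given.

kotvava, ebunuzam, nuhehruk

The alternation tracks the final sound of the stem — -ruk when the stem ends in a voiceless consonant (*rudsufoh*, *ef*); -a when the stem ends in a voiced consonant (*mov*, *rovazaw*); -zam when the stem ends in a vowel (*vuwromu*, *wosa*).
Since the final sound of *kotvav* is /v/ (a voiced consonant), it takes -a, giving *kotvava*.
*ebunu*: final sound = /u/, a vowel → -zam → *ebunuzam*.
*nuheh*: final sound = /h/, a voiceless consonant → -ruk → *nuhehruk*.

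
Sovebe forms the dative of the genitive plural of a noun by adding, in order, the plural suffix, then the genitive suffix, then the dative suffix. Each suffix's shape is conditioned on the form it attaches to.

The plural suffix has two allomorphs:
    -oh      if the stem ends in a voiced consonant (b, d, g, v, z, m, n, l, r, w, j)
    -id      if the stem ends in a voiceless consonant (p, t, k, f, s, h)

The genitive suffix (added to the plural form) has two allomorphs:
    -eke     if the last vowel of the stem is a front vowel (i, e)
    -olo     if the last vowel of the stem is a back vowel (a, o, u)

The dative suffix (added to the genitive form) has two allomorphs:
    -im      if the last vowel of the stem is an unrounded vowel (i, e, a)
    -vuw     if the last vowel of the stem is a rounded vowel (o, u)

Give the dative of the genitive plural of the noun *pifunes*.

pifunesidekeim

*pifunes*: final consonant = /s/, voiceless → -id → *pifunesid*.
The plural form *pifunesid*: last vowel = /i/, a front vowel → -eke → *pifunesideke*.
Since the last vowel of the genitive form *pifunesideke* is /e/ (an unrounded vowel), it takes -im, giving *pifunesidekeim*.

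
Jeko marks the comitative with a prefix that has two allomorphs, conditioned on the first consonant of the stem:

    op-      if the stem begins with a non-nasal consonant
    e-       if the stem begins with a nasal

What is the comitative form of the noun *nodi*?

*nodi*: first consonant = /n/, a nasal → e- → *enodi*.

enodi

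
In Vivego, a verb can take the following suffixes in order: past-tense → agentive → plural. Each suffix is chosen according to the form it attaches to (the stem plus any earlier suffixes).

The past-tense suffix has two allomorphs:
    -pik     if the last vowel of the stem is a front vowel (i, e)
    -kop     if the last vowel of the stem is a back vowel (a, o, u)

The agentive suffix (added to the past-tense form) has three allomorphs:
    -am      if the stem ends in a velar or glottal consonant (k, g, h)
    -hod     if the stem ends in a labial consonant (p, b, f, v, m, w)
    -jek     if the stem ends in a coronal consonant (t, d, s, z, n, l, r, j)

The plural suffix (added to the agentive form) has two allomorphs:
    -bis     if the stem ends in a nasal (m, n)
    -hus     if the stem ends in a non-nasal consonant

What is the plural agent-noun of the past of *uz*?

uzkophodhus

*uz*: last vowel = /u/, a back vowel → -kop → *uzkop*.
The past-tense form *uzkop*: final consonant = /p/, labial → -hod → *uzkophod*.
The agentive form *uzkophod*: final consonant = /d/, non-nasal → -hus → *uzkophodhus*.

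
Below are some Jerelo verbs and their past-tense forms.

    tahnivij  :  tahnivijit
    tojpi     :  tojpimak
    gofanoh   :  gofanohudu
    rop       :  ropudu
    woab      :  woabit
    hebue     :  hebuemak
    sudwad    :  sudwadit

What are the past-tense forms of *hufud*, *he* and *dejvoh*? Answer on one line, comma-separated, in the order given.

The suffix is conditioned by the final sound: -udu when the stem ends in a voiceless consonant (*gofanoh*, *rop*); -it when the stem ends in a voiced consonant (*tahnivij*, *woab*, *sudwad*); -mak when the stem ends in a vowel (*tojpi*, *hebue*).
*hufud*: final sound = /d/, a voiced consonant → -it → *hufudit*.
*he*: final sound = /e/, a vowel → -mak → *hemak*.
The final sound of *dejvoh* is /h/, which is a voiceless consonant, so the suffix is -udu, giving *dejvohudu*.

hufudit, hemak, dejvohudu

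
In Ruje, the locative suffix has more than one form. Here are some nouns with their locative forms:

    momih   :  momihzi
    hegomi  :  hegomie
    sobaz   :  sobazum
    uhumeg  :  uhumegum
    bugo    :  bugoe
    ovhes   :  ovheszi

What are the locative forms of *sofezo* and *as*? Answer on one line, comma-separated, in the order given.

sofezoe, aszi

Looking at the final sound of each stem: -zi when the stem ends in a voiceless consonant (*momih*, *ovhes*); -um when the stem ends in a voiced consonant (*sobaz*, *uhumeg*); -e when the stem ends in a vowel (*hegomi*, *bugo*).
*sofezo* — final sound /o/ (a vowel) → -e → *sofezoe*.
The final sound of *as* is /s/, which is a voiceless consonant, so the suffix is -zi, giving *aszi*.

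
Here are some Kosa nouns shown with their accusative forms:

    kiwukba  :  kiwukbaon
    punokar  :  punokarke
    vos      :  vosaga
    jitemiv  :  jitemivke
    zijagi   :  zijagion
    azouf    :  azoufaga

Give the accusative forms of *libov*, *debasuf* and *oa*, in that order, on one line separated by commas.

libovke, debasufaga, oaon

Looking at the final sound of each stem: -aga when the stem ends in a voiceless consonant (*vos*, *azouf*); -ke when the stem ends in a voiced consonant (*punokar*, *jitemiv*); -on when the stem ends in a vowel (*kiwukba*, *zijagi*).
The final sound of *libov* is /v/, which is a voiced consonant, so the suffix is -ke, giving *libovke*.
*debasuf*: final sound = /f/, a voiceless consonant → -aga → *debasufaga*.
*oa* — final sound /a/ (a vowel) → -on → *oaon*.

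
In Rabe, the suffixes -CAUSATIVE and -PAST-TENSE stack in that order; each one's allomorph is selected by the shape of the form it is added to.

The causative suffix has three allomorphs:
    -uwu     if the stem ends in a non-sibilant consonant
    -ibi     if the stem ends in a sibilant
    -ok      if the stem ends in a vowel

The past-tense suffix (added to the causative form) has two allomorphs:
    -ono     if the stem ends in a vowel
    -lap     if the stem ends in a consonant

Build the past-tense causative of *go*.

gooklap

*go*: final sound = /o/, a vowel → -ok → *gook*.
Since the final sound of the causative form *gook* is /k/ (a consonant), it takes -lap, giving *gooklap*.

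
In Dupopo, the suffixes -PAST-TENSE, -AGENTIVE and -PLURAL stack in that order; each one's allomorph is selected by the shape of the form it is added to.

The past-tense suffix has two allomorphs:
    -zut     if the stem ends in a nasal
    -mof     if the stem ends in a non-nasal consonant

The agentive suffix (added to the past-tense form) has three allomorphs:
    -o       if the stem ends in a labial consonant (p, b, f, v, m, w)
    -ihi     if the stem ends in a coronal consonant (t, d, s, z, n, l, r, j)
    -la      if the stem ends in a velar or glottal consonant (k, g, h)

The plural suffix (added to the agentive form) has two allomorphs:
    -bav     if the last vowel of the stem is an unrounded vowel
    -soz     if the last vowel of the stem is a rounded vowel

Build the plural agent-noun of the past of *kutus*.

Since the final consonant of *kutus* is /s/ (non-nasal), it takes -mof, giving *kutusmof*.
The past-tense form *kutusmof*: final consonant = /f/, labial → -o → *kutusmofo*.
The agentive form *kutusmofo*: last vowel = /o/, a rounded vowel → -soz → *kutusmofosoz*.

kutusmofosoz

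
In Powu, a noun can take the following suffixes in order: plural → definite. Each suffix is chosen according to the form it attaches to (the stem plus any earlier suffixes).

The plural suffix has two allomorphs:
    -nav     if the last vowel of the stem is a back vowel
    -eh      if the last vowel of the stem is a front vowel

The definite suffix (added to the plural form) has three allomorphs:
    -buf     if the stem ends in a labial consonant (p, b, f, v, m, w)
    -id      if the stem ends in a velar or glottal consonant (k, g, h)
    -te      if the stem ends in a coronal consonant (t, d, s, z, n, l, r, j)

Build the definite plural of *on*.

onnavbuf

Since the last vowel of *on* is /o/ (a back vowel), it takes -nav, giving *onnav*.
Since the final consonant of the plural form *onnav* is /v/ (labial), it takes -buf, giving *onnavbuf*.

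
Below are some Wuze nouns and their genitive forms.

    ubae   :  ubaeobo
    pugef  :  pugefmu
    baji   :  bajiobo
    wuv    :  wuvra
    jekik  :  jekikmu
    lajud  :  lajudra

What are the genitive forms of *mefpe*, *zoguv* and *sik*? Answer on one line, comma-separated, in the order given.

mefpeobo, zoguvra, sikmu

Looking at the final sound of each stem: -mu when the stem ends in a voiceless consonant (*pugef*, *jekik*); -ra when the stem ends in a voiced consonant (*wuv*, *lajud*); -obo when the stem ends in a vowel (*ubae*, *baji*).
The final sound of *mefpe* is /e/, which is a vowel, so the suffix is -obo, giving *mefpeobo*.
The final sound of *zoguv* is /v/, which is a voiced consonant, so the suffix is -ra, giving *zoguvra*.
The final sound of *sik* is /k/, which is a voiceless consonant, so the suffix is -mu, giving *sikmu*.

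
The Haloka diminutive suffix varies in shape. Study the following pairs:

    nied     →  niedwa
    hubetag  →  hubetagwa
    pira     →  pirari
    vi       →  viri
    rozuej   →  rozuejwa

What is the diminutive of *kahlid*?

kahlidwa

Looking at the final sound of each stem: -wa when the stem ends in a consonant (*nied*, *hubetag*, *rozuej*); -ri when the stem ends in a vowel (*pira*, *vi*).
*kahlid* — final sound /d/ (a consonant) → -wa → *kahlidwa*.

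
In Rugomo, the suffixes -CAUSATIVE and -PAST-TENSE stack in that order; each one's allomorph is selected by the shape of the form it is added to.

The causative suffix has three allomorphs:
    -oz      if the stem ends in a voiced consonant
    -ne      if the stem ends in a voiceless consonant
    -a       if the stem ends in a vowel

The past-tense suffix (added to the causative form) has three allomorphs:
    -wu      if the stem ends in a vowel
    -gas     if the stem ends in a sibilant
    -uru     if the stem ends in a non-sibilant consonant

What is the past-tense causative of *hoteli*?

The final sound of *hoteli* is /i/, which is a vowel, so the causative suffix is -a, giving *hotelia*.
The causative form *hotelia* — final sound /a/ (a vowel) → -wu → *hoteliawu*.

hoteliawu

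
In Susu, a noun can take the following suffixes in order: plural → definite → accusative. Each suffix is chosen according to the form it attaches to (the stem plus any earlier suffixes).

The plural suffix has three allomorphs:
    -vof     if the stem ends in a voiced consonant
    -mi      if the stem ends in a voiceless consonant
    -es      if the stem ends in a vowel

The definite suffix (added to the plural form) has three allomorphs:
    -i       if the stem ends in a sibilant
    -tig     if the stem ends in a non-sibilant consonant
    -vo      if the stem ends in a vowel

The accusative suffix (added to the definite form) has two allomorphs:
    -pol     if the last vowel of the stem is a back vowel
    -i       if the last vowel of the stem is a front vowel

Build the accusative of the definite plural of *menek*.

*menek*: final sound = /k/, a voiceless consonant → -mi → *menekmi*.
The plural form *menekmi*: final sound = /i/, a vowel → -vo → *menekmivo*.
Since the last vowel of the definite form *menekmivo* is /o/ (a back vowel), it takes -pol, giving *menekmivopol*.

menekmivopol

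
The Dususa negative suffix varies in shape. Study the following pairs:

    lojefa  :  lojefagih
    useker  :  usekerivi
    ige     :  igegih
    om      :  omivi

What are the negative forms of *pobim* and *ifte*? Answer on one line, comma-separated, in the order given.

pobimivi, iftegih

Looking at the final sound of each stem: -ivi when the stem ends in a consonant (*useker*, *om*); -gih when the stem ends in a vowel (*lojefa*, *ige*).
*pobim*: final sound = /m/, a consonant → -ivi → *pobimivi*.
*ifte* — final sound /e/ (a vowel) → -gih → *iftegih*.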